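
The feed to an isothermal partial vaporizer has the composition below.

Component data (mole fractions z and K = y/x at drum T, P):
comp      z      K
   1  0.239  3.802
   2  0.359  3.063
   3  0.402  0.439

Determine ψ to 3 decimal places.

Rachford–Rice: g(ψ) = Σ zᵢ(Kᵢ−1)/(1+ψ(Kᵢ−1)) = 0.
Feasibility: ΣzᵢKᵢ = 2.185, Σzᵢ/Kᵢ = 1.096 — both > 1, two phases present.
Newton–Raphson from ψ = 0.46:
  ψ = 0.460: g = 0.3686, g' = -0.990 → ψ = 0.832
  ψ = 0.832: g = 0.0505, g' = -0.821 → ψ = 0.894
  ψ = 0.894: g = -0.0008, g' = -0.851 → ψ = 0.893
Converged at ψ = 0.893.

ψ = 0.893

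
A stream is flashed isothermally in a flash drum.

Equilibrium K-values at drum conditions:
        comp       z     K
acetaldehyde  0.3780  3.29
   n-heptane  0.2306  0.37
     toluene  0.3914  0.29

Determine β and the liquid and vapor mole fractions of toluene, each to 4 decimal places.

Material balance + equilibrium reduce to Σ zᵢ(Kᵢ−1)/(1+β(Kᵢ−1)) = 0.
Feasibility: ΣzᵢKᵢ = 1.4424, Σzᵢ/Kᵢ = 2.0878 — both > 1, two phases present.
Newton–Raphson from β = 0.5:
  β = 0.5000: g = -0.23938, g' = -1.1001 → β = 0.2824
  β = 0.2824: g = 0.00135, g' = -1.1751 → β = 0.2836
Converged at β = 0.2836.
Compositions from xᵢ = zᵢ/(1+β(Kᵢ−1)), yᵢ = Kᵢxᵢ:
  acetaldehyde: x = 0.2292, y = 0.7540
  n-heptane: x = 0.2808, y = 0.1039
  toluene: x = 0.4901, y = 0.1421

β = 0.2836, x_toluene = 0.4901, y_toluene = 0.1421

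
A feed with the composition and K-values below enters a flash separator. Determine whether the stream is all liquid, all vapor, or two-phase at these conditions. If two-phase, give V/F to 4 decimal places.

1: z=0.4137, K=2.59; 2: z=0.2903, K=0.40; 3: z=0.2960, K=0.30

two-phase, V/F = 0.2665

ΣzᵢKᵢ = 1.2764; Σzᵢ/Kᵢ = 1.8721.
Both exceed 1, so a two-phase solution exists.
Newton–Raphson from ψ = 0.49:
  ψ = 0.4900: g = -0.19236, g' = -0.8761 → ψ = 0.2704
  ψ = 0.2704: g = -0.00351, g' = -0.8811 → ψ = 0.2665
Converged at ψ = 0.2665.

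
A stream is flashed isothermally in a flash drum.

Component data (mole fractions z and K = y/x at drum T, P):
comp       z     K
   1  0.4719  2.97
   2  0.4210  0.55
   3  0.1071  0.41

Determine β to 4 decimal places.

β = 0.7107

Material balance + equilibrium reduce to Σ zᵢ(Kᵢ−1)/(1+β(Kᵢ−1)) = 0.
g(0) = ΣzᵢKᵢ − 1 = 0.6770 and g(1) = 1 − Σzᵢ/Kᵢ = -0.1856, so a root lies in (0, 1).
Newton–Raphson from β = 0.5:
  β = 0.5000: g = 0.13425, g' = -0.6817 → β = 0.6969
  β = 0.6969: g = 0.00844, g' = -0.6137 → β = 0.7107
Converged at β = 0.7107.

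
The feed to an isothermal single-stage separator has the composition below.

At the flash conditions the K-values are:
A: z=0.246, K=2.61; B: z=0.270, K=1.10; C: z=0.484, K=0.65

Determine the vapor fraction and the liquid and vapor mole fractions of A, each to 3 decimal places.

ψ = 0.648, x_A = 0.120, y_A = 0.314

Let ψ = V/F and solve Σ zᵢ(Kᵢ−1)/(1+ψ(Kᵢ−1)) = 0.
Check two-phase: ΣzᵢKᵢ = 1.254 > 1 and Σzᵢ/Kᵢ = 1.084 > 1, so g(0) = 0.254 > 0 and g(1) = -0.084 < 0.
Newton–Raphson from ψ = 0.62:
  ψ = 0.620: g = 0.0073, g' = -0.259 → ψ = 0.648
Converged at ψ = 0.648.
Compositions from xᵢ = zᵢ/(1+ψ(Kᵢ−1)), yᵢ = Kᵢxᵢ:
  A: x = 0.120, y = 0.314
  B: x = 0.254, y = 0.279
  C: x = 0.626, y = 0.407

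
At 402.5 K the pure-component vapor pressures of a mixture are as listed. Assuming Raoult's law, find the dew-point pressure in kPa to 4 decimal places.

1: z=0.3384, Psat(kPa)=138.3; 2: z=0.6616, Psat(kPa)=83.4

At the dew point ψ → 1, so Σzᵢ/Kᵢ = 1 with Kᵢ = Pᵢˢᵃᵗ/P ⇒ 1/P = Σzᵢ/Pᵢˢᵃᵗ.
1/P = 0.3384/138.3 + 0.6616/83.4 = 0.0103797 ⇒ P = 96.3418 kPa

Pdew = 96.3418 kPa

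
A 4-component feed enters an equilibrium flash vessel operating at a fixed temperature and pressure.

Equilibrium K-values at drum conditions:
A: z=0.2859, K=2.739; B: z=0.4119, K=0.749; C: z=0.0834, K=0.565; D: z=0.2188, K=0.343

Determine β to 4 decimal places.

β = 0.2898

Rachford–Rice: g(β) = Σ zᵢ(Kᵢ−1)/(1+β(Kᵢ−1)) = 0.
Feasibility: ΣzᵢKᵢ = 1.2138, Σzᵢ/Kᵢ = 1.4398 — both > 1, two phases present.
Newton–Raphson from β = 0.35:
  β = 0.3500: g = -0.03375, g' = -0.5465 → β = 0.2882
  β = 0.2882: g = 0.00091, g' = -0.5781 → β = 0.2898
Converged at β = 0.2898.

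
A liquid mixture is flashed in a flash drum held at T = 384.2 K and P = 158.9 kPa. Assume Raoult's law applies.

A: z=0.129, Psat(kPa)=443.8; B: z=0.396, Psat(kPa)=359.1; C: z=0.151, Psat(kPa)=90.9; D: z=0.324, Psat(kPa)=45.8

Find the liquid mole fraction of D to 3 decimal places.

x_D = 0.495

Raoult's law: Kᵢ = Pᵢˢᵃᵗ/P = Pᵢˢᵃᵗ/158.9.
  K_A = 443.8/158.9 = 2.79295, K_B = 359.1/158.9 = 2.25991, K_C = 90.9/158.9 = 0.57206, K_D = 45.8/158.9 = 0.28823
Material balance + equilibrium reduce to Σ zᵢ(Kᵢ−1)/(1+β(Kᵢ−1)) = 0.
Check two-phase: ΣzᵢKᵢ = 1.435 > 1 and Σzᵢ/Kᵢ = 1.609 > 1, so g(0) = 0.435 > 0 and g(1) = -0.609 < 0.
Newton iteration, β⁰ = 0.5:
  β = 0.500: g = -0.0122, g' = -0.792 → β = 0.485
Converged at β = 0.485.
Compositions from xᵢ = zᵢ/(1+β(Kᵢ−1)), yᵢ = Kᵢxᵢ:
  A: x = 0.069, y = 0.193
  B: x = 0.246, y = 0.556
  C: x = 0.191, y = 0.109
  D: x = 0.495, y = 0.143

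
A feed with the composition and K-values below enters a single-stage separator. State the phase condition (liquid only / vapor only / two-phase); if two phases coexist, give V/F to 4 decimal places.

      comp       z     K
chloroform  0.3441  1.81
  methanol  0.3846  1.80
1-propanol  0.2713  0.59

ΣzᵢKᵢ = 1.4752; Σzᵢ/Kᵢ = 0.8636.
Since Σzᵢ/Kᵢ < 1 the mixture is above its dew point — single vapor phase.

vapor only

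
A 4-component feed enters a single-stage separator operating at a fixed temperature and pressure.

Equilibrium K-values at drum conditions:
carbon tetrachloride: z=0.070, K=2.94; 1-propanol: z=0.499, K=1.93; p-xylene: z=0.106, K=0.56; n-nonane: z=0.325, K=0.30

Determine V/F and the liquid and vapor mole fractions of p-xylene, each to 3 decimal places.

V/F = 0.464, x_p-xylene = 0.133, y_p-xylene = 0.075

Rachford–Rice: g(V/F) = Σ zᵢ(Kᵢ−1)/(1+V/F(Kᵢ−1)) = 0.
Feasibility: ΣzᵢKᵢ = 1.326, Σzᵢ/Kᵢ = 1.555 — both > 1, two phases present.
Newton iteration, V/F⁰ = 0.5:
  V/F = 0.500: g = -0.0241, g' = -0.680 → V/F = 0.465
  V/F = 0.465: g = -0.0003, g' = -0.665 → V/F = 0.464
Converged at V/F = 0.464.
Compositions from xᵢ = zᵢ/(1+V/F(Kᵢ−1)), yᵢ = Kᵢxᵢ:
  carbon tetrachloride: x = 0.037, y = 0.108
  1-propanol: x = 0.349, y = 0.673
  p-xylene: x = 0.133, y = 0.075
  n-nonane: x = 0.481, y = 0.144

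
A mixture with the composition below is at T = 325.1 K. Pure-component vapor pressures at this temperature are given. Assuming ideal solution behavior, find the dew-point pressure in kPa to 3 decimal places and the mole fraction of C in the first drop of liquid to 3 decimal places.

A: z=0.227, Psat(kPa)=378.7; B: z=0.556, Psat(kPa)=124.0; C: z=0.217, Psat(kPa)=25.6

Pdew = 73.747 kPa, x_C = 0.625

At the dew point ψ → 1, so Σzᵢ/Kᵢ = 1 with Kᵢ = Pᵢˢᵃᵗ/P ⇒ 1/P = Σzᵢ/Pᵢˢᵃᵗ.
1/P = 0.227/378.7 + 0.556/124.0 + 0.217/25.6 = 0.013560 ⇒ P = 73.747 kPa
xᵢ = zᵢP/Pᵢˢᵃᵗ ⇒ x_C = 0.217·73.747/25.6 = 0.625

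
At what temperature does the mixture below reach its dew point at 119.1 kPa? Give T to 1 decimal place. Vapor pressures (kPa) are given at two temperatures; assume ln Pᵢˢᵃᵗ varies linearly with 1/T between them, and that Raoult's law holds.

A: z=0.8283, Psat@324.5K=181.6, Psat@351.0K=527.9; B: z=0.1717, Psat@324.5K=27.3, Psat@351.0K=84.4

Dew-point temperature: Σzᵢ·P/Pᵢˢᵃᵗ(T) = 1. Interpolate ln Pᵢˢᵃᵗ = aᵢ + bᵢ/T.
  T = 324.5 K: ΣzᵢP/Pᵢˢᵃᵗ = 1.2923
  T = 351.0 K: ΣzᵢP/Pᵢˢᵃᵗ = 0.4292
  T = 337.8 K: ΣzᵢP/Pᵢˢᵃᵗ = 0.7272
  T = 331.1 K: ΣzᵢP/Pᵢˢᵃᵗ = 0.9659
  T = 327.8 K: ΣzᵢP/Pᵢˢᵃᵗ = 1.1156
  T = 329.5 K: ΣzᵢP/Pᵢˢᵃᵗ = 1.0354
Interpolating between 329.5 K and 331.1 K gives T ≈ 330.3 K.

T = 330.3 K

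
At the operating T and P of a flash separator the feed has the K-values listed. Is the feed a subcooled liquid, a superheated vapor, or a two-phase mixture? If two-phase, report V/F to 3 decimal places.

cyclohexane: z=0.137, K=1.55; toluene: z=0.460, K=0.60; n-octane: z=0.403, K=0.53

subcooled liquid

ΣzᵢKᵢ = 0.702; Σzᵢ/Kᵢ = 1.615.
Since ΣzᵢKᵢ < 1 the mixture is below its bubble point — single liquid phase.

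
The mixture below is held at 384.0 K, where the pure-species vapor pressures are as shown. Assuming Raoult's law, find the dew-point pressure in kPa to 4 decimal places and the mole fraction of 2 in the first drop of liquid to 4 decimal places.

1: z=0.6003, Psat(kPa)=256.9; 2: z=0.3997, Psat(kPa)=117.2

At the dew point ψ → 1, so Σzᵢ/Kᵢ = 1 with Kᵢ = Pᵢˢᵃᵗ/P ⇒ 1/P = Σzᵢ/Pᵢˢᵃᵗ.
1/P = 0.6003/256.9 + 0.3997/117.2 = 0.0057471 ⇒ P = 174.0003 kPa
xᵢ = zᵢP/Pᵢˢᵃᵗ ⇒ x_2 = 0.3997·174.0003/117.2 = 0.5934

Pdew = 174.0003 kPa, x_2 = 0.5934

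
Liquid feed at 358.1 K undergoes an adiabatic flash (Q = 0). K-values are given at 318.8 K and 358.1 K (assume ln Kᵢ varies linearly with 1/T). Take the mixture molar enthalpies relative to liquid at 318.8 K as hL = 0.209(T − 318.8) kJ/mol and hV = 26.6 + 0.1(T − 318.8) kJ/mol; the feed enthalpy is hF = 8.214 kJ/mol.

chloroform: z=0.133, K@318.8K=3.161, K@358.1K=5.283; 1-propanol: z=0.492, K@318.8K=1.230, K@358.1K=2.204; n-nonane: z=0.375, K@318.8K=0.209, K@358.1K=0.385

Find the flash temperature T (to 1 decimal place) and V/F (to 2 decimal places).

T = 325.1 K, V/F = 0.27

Adiabatic flash: solve Rachford–Rice at each trial T, then check hF = ψ·hV(T) + (1−ψ)·hL(T).
  T = 318.8 K: K = (3.161, 1.230, 0.209), RR gives ψ = 0.135, H_out = 3.597 kJ/mol
  T = 358.1 K: K = (5.283, 2.204, 0.385), RR gives ψ = 0.772, H_out = 25.447 kJ/mol
  T = 338.5 K: K = (4.151, 1.676, 0.289), RR gives ψ = 0.497, H_out = 16.266 kJ/mol
  T = 328.6 K: K = (3.634, 1.441, 0.247), RR gives ψ = 0.331, H_out = 10.510 kJ/mol
  T = 323.7 K: K = (3.393, 1.333, 0.227), RR gives ψ = 0.237, H_out = 7.212 kJ/mol
  T = 326.1 K: K = (3.510, 1.385, 0.237), RR gives ψ = 0.285, H_out = 8.868 kJ/mol
  T = 324.9 K: K = (3.451, 1.359, 0.232), RR gives ψ = 0.261, H_out = 8.050 kJ/mol
Linear interpolation between T = 324.9 (H_out = 8.050) and T = 326.1 (H_out = 8.868) on hF = 8.214 gives T ≈ 325.1 K, at which ψ = 0.27.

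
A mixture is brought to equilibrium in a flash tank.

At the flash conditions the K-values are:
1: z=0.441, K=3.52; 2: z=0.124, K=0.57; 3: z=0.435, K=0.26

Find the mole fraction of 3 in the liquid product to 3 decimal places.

Newton iteration, ψ⁰ = 0.5:
  ψ = 0.500: g = -0.0871, g' = -1.186 → ψ = 0.427
  ψ = 0.427: g = -0.0000, g' = -1.194 → ψ = 0.426
Converged at ψ = 0.426.
Compositions from xᵢ = zᵢ/(1+ψ(Kᵢ−1)), yᵢ = Kᵢxᵢ:
  1: x = 0.213, y = 0.748
  2: x = 0.152, y = 0.087
  3: x = 0.636, y = 0.165

x_3 = 0.636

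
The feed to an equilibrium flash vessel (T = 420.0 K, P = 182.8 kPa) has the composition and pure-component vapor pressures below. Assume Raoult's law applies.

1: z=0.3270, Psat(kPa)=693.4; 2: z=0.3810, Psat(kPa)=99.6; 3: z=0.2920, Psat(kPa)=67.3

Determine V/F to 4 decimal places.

Raoult's law: Kᵢ = Pᵢˢᵃᵗ/P = Pᵢˢᵃᵗ/182.8.
  K_1 = 693.4/182.8 = 3.793217, K_2 = 99.6/182.8 = 0.544858, K_3 = 67.3/182.8 = 0.368162
Material balance + equilibrium reduce to Σ zᵢ(Kᵢ−1)/(1+V/F(Kᵢ−1)) = 0.
Check two-phase: ΣzᵢKᵢ = 1.5555 > 1 and Σzᵢ/Kᵢ = 1.5786 > 1, so g(0) = 0.5555 > 0 and g(1) = -0.5786 < 0.
Iterate (Newton) starting at V/F = 0.66:
  V/F = 0.6600: g = -0.24312, g' = -0.8198 → V/F = 0.3634
  V/F = 0.3634: g = 0.00599, g' = -0.9380 → V/F = 0.3698
Converged at V/F = 0.3698.

V/F = 0.3698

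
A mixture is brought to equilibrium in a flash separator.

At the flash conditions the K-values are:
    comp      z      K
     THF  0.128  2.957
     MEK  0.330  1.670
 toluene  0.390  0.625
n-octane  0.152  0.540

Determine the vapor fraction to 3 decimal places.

Rachford–Rice: g(ψ) = Σ zᵢ(Kᵢ−1)/(1+ψ(Kᵢ−1)) = 0.
Check two-phase: ΣzᵢKᵢ = 1.255 > 1 and Σzᵢ/Kᵢ = 1.146 > 1, so g(0) = 0.255 > 0 and g(1) = -0.146 < 0.
Newton iteration, ψ⁰ = 0.5:
  ψ = 0.500: g = 0.0214, g' = -0.346 → ψ = 0.562
  ψ = 0.562: g = 0.0003, g' = -0.336 → ψ = 0.563
Converged at ψ = 0.563.

ψ = 0.563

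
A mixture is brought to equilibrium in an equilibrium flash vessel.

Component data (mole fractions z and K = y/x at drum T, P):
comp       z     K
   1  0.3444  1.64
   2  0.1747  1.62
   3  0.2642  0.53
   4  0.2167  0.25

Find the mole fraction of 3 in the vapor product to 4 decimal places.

Rachford–Rice: g(ψ) = Σ zᵢ(Kᵢ−1)/(1+ψ(Kᵢ−1)) = 0.
Feasibility: ΣzᵢKᵢ = 1.0420, Σzᵢ/Kᵢ = 1.6831 — both > 1, two phases present.
Iterate (Newton) starting at ψ = 0.7:
  ψ = 0.7000: g = -0.29946, g' = -0.7698 → ψ = 0.3110
  ψ = 0.3110: g = -0.08276, g' = -0.4327 → ψ = 0.1197
  ψ = 0.1197: g = -0.00458, g' = -0.3926 → ψ = 0.1081
  ψ = 0.1081: g = -0.00001, g' = -0.3915 → ψ = 0.1080
Converged at ψ = 0.1080.
Compositions from xᵢ = zᵢ/(1+ψ(Kᵢ−1)), yᵢ = Kᵢxᵢ:
  1: x = 0.3221, y = 0.5283
  2: x = 0.1637, y = 0.2652
  3: x = 0.2783, y = 0.1475
  4: x = 0.2358, y = 0.0590

y_3 = 0.1475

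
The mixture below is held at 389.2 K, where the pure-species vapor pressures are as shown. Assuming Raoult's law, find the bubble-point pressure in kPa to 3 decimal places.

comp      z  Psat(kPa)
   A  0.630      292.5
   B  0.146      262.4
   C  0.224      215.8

At the bubble point ψ → 0, so ΣzᵢKᵢ = 1 with Kᵢ = Pᵢˢᵃᵗ/P ⇒ P = ΣzᵢPᵢˢᵃᵗ.
P = 0.630·292.5 + 0.146·262.4 + 0.224·215.8 = 270.925 kPa

Pbub = 270.925 kPa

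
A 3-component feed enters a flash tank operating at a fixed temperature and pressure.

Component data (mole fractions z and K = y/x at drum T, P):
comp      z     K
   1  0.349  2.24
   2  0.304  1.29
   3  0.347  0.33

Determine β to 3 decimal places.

Material balance + equilibrium reduce to Σ zᵢ(Kᵢ−1)/(1+β(Kᵢ−1)) = 0.
Check two-phase: ΣzᵢKᵢ = 1.288 > 1 and Σzᵢ/Kᵢ = 1.443 > 1, so g(0) = 0.288 > 0 and g(1) = -0.443 < 0.
Newton–Raphson from β = 0.5:
  β = 0.500: g = -0.0055, g' = -0.576 → β = 0.490
Converged at β = 0.490.

β = 0.490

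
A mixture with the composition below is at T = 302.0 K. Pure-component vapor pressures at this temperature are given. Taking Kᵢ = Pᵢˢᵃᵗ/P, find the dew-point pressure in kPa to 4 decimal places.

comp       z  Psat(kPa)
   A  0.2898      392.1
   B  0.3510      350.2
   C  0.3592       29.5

Pdew = 71.8512 kPa

At the dew point ψ → 1, so Σzᵢ/Kᵢ = 1 with Kᵢ = Pᵢˢᵃᵗ/P ⇒ 1/P = Σzᵢ/Pᵢˢᵃᵗ.
1/P = 0.2898/392.1 + 0.3510/350.2 + 0.3592/29.5 = 0.0139177 ⇒ P = 71.8512 kPa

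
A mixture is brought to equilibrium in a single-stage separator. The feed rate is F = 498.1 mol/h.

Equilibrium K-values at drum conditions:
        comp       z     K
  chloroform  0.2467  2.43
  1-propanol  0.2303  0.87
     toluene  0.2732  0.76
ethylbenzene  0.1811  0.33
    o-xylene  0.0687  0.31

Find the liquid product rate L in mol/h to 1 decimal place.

Let ψ = V/F and solve Σ zᵢ(Kᵢ−1)/(1+ψ(Kᵢ−1)) = 0.
Check two-phase: ΣzᵢKᵢ = 1.0885 > 1 and Σzᵢ/Kᵢ = 1.4961 > 1, so g(0) = 0.0885 > 0 and g(1) = -0.4961 < 0.
Newton–Raphson from ψ = 0.48:
  ψ = 0.4800: g = -0.14658, g' = -0.4517 → ψ = 0.1555
  ψ = 0.1555: g = 0.00140, g' = -0.5010 → ψ = 0.1583
Converged at ψ = 0.1583.
Then V = ψ·F = 0.1583·498.1 = 78.8 mol/h and L = F − V = 419.3 mol/h.

L = 419.3 mol/h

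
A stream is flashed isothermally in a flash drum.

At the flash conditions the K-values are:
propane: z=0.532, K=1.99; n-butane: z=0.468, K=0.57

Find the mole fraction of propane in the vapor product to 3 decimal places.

y_propane = 0.603

Material balance + equilibrium reduce to Σ zᵢ(Kᵢ−1)/(1+V/F(Kᵢ−1)) = 0.
Feasibility: ΣzᵢKᵢ = 1.325, Σzᵢ/Kᵢ = 1.088 — both > 1, two phases present.
Binary case is linear: z₁(K₁−1)(1+V/F(K₂−1)) + z₂(K₂−1)(1+V/F(K₁−1)) = 0
⇒ V/F = [z₁(K₁−1)+z₂(K₂−1)] / [−(K₁−1)(K₂−1)] = 0.3254/0.4257 = 0.764
Compositions from xᵢ = zᵢ/(1+V/F(Kᵢ−1)), yᵢ = Kᵢxᵢ:
  propane: x = 0.303, y = 0.603
  n-butane: x = 0.697, y = 0.397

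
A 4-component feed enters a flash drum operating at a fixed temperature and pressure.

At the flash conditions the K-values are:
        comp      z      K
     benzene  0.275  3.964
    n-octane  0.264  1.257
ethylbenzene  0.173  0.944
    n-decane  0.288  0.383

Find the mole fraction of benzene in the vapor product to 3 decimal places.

y_benzene = 0.355

Newton–Raphson from ψ = 0.55:
  ψ = 0.550: g = 0.0904, g' = -0.614 → ψ = 0.697
  ψ = 0.697: g = 0.0015, g' = -0.608 → ψ = 0.700
Converged at ψ = 0.700.
Compositions from xᵢ = zᵢ/(1+ψ(Kᵢ−1)), yᵢ = Kᵢxᵢ:
  benzene: x = 0.089, y = 0.355
  n-octane: x = 0.224, y = 0.281
  ethylbenzene: x = 0.180, y = 0.170
  n-decane: x = 0.507, y = 0.194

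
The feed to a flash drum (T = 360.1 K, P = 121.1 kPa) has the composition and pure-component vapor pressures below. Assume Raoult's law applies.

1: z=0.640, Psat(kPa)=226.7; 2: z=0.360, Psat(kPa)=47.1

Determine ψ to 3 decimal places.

ψ = 0.635

Raoult's law: Kᵢ = Pᵢˢᵃᵗ/P = Pᵢˢᵃᵗ/121.1.
  K_1 = 226.7/121.1 = 1.87201, K_2 = 47.1/121.1 = 0.38893
Let ψ = V/F and solve Σ zᵢ(Kᵢ−1)/(1+ψ(Kᵢ−1)) = 0.
g(0) = ΣzᵢKᵢ − 1 = 0.338 and g(1) = 1 − Σzᵢ/Kᵢ = -0.267, so a root lies in (0, 1).
Newton iteration, ψ⁰ = 0.49:
  ψ = 0.490: g = 0.0770, g' = -0.513 → ψ = 0.640
  ψ = 0.640: g = -0.0032, g' = -0.563 → ψ = 0.635
Converged at ψ = 0.635.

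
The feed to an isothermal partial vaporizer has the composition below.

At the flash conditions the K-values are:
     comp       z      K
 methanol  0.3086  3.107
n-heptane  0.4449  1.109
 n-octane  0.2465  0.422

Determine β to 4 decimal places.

β = 0.8445

Rachford–Rice: g(β) = Σ zᵢ(Kᵢ−1)/(1+β(Kᵢ−1)) = 0.
g(0) = ΣzᵢKᵢ − 1 = 0.5562 and g(1) = 1 − Σzᵢ/Kᵢ = -0.0846, so a root lies in (0, 1).
Newton iteration, β⁰ = 0.5:
  β = 0.5000: g = 0.16224, g' = -0.4925 → β = 0.8294
  β = 0.8294: g = 0.00746, g' = -0.4898 → β = 0.8446
  β = 0.8446: g = -0.00005, g' = -0.4961 → β = 0.8445
Converged at β = 0.8445.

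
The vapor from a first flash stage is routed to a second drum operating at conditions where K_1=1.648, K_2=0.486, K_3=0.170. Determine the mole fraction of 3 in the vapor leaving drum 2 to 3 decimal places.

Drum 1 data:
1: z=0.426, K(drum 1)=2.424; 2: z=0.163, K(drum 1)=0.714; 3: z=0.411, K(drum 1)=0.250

Drum 1:
Rachford–Rice: g(ψ₁) = Σ zᵢ(Kᵢ−1)/(1+ψ₁(Kᵢ−1)) = 0.
Check two-phase: ΣzᵢKᵢ = 1.252 > 1 and Σzᵢ/Kᵢ = 2.048 > 1, so g(0) = 0.252 > 0 and g(1) = -1.048 < 0.
Newton–Raphson from ψ₁ = 0.42:
  ψ₁ = 0.420: g = -0.1234, g' = -0.848 → ψ₁ = 0.275
  ψ₁ = 0.275: g = -0.0026, g' = -0.829 → ψ₁ = 0.271
Converged at ψ₁ = 0.271.
Drum-1 compositions:
  1: x = 0.307, y = 0.745
  2: x = 0.177, y = 0.126
  3: x = 0.516, y = 0.129
Drum-2 feed = drum-1 vapor: z₂ = (0.7448, 0.1262, 0.1290).
Drum 2:
Let ψ₂ = V/F and solve Σ zᵢ(Kᵢ−1)/(1+ψ₂(Kᵢ−1)) = 0.
Feasibility: ΣzᵢKᵢ = 1.311, Σzᵢ/Kᵢ = 1.470 — both > 1, two phases present.
Newton–Raphson from ψ₂ = 0.43:
  ψ₂ = 0.430: g = 0.1277, g' = -0.461 → ψ₂ = 0.707
  ψ₂ = 0.707: g = -0.0300, g' = -0.750 → ψ₂ = 0.667
  ψ₂ = 0.667: g = -0.0015, g' = -0.676 → ψ₂ = 0.665
Converged at ψ₂ = 0.665.
  1: x = 0.521, y = 0.858
  2: x = 0.192, y = 0.093
  3: x = 0.288, y = 0.049

y_3 (drum 2) = 0.049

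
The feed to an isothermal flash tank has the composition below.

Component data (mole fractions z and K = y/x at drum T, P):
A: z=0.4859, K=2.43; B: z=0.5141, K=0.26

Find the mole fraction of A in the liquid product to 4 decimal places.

Rachford–Rice: g(V/F) = Σ zᵢ(Kᵢ−1)/(1+V/F(Kᵢ−1)) = 0.
g(0) = ΣzᵢKᵢ − 1 = 0.3144 and g(1) = 1 − Σzᵢ/Kᵢ = -1.1773, so a root lies in (0, 1).
Binary case is linear: z₁(K₁−1)(1+V/F(K₂−1)) + z₂(K₂−1)(1+V/F(K₁−1)) = 0
⇒ V/F = [z₁(K₁−1)+z₂(K₂−1)] / [−(K₁−1)(K₂−1)] = 0.31440/1.05820 = 0.2971
Compositions from xᵢ = zᵢ/(1+V/F(Kᵢ−1)), yᵢ = Kᵢxᵢ:
  A: x = 0.3410, y = 0.8287
  B: x = 0.6590, y = 0.1713

x_A = 0.3410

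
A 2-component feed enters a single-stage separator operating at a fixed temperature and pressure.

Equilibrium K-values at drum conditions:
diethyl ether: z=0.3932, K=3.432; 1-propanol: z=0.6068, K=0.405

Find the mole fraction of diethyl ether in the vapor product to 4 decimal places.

Iterate (Newton) starting at ψ = 0.5:
  ψ = 0.5000: g = -0.08242, g' = -0.9089 → ψ = 0.4093
  ψ = 0.4093: g = 0.00193, g' = -0.9595 → ψ = 0.4113
Converged at ψ = 0.4113.
Compositions from xᵢ = zᵢ/(1+ψ(Kᵢ−1)), yᵢ = Kᵢxᵢ:
  diethyl ether: x = 0.1966, y = 0.6746
  1-propanol: x = 0.8034, y = 0.3254

y_diethyl ether = 0.6746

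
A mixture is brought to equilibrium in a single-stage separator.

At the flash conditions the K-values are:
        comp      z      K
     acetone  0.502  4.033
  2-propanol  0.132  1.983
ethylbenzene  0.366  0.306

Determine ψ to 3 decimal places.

ψ = 0.758

Newton iteration, ψ⁰ = 0.5:
  ψ = 0.500: g = 0.3031, g' = -1.200 → ψ = 0.753
  ψ = 0.753: g = 0.0067, g' = -1.243 → ψ = 0.758
Converged at ψ = 0.758.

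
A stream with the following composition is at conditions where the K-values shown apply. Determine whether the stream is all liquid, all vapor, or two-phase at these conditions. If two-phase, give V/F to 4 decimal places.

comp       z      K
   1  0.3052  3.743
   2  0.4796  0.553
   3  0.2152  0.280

two-phase, V/F = 0.3142

ΣzᵢKᵢ = 1.4678; Σzᵢ/Kᵢ = 1.7174.
Both exceed 1, so a two-phase solution exists.
Newton iteration, ψ⁰ = 0.5:
  ψ = 0.5000: g = -0.16518, g' = -0.8396 → ψ = 0.3033
  ψ = 0.3033: g = 0.01077, g' = -0.9951 → ψ = 0.3141
  ψ = 0.3141: g = 0.00009, g' = -0.9786 → ψ = 0.3142
Converged at ψ = 0.3142.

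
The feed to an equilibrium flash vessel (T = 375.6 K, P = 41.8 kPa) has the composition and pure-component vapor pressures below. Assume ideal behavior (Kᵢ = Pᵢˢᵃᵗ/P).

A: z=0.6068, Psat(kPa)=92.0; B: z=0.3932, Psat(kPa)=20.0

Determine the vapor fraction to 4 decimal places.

Raoult's law: Kᵢ = Pᵢˢᵃᵗ/P = Pᵢˢᵃᵗ/41.8.
  K_A = 92.0/41.8 = 2.200957, K_B = 20.0/41.8 = 0.478469
Let ψ = V/F and solve Σ zᵢ(Kᵢ−1)/(1+ψ(Kᵢ−1)) = 0.
Check two-phase: ΣzᵢKᵢ = 1.5237 > 1 and Σzᵢ/Kᵢ = 1.0975 > 1, so g(0) = 0.5237 > 0 and g(1) = -0.0975 < 0.
Binary case is linear: z₁(K₁−1)(1+ψ(K₂−1)) + z₂(K₂−1)(1+ψ(K₁−1)) = 0
⇒ ψ = [z₁(K₁−1)+z₂(K₂−1)] / [−(K₁−1)(K₂−1)] = 0.52367/0.62634 = 0.8361

ψ = 0.8361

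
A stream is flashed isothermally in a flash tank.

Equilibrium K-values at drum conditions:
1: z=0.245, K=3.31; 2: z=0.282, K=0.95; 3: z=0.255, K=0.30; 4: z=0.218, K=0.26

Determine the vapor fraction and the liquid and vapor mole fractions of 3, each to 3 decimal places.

ψ = 0.175, x_3 = 0.291, y_3 = 0.087

Iterate (Newton) starting at ψ = 0.5:
  ψ = 0.500: g = -0.2825, g' = -0.879 → ψ = 0.179
  ψ = 0.179: g = -0.0034, g' = -0.978 → ψ = 0.175
Converged at ψ = 0.175.
Compositions from xᵢ = zᵢ/(1+ψ(Kᵢ−1)), yᵢ = Kᵢxᵢ:
  1: x = 0.174, y = 0.577
  2: x = 0.284, y = 0.270
  3: x = 0.291, y = 0.087
  4: x = 0.250, y = 0.065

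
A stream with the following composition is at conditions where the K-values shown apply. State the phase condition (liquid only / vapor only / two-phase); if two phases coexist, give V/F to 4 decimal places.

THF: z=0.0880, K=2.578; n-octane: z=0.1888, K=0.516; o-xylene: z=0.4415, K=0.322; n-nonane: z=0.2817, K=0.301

liquid only

ΣzᵢKᵢ = 0.5512; Σzᵢ/Kᵢ = 2.7070.
Since ΣzᵢKᵢ < 1 the mixture is below its bubble point — single liquid phase.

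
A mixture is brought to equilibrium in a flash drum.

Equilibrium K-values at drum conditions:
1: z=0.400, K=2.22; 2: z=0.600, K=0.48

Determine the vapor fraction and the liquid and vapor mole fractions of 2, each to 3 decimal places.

ψ = 0.277, x_2 = 0.701, y_2 = 0.337

Let ψ = V/F and solve Σ zᵢ(Kᵢ−1)/(1+ψ(Kᵢ−1)) = 0.
g(0) = ΣzᵢKᵢ − 1 = 0.176 and g(1) = 1 − Σzᵢ/Kᵢ = -0.430, so a root lies in (0, 1).
Iterate (Newton) starting at ψ = 0.5:
  ψ = 0.500: g = -0.1185, g' = -0.526 → ψ = 0.275
  ψ = 0.275: g = 0.0015, g' = -0.555 → ψ = 0.277
Converged at ψ = 0.277.
Compositions from xᵢ = zᵢ/(1+ψ(Kᵢ−1)), yᵢ = Kᵢxᵢ:
  1: x = 0.299, y = 0.663
  2: x = 0.701, y = 0.337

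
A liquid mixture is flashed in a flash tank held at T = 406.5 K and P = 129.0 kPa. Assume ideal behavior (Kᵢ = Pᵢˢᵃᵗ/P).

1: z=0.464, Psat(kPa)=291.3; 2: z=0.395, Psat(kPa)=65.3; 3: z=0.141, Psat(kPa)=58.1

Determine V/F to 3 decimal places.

V/F = 0.486

Raoult's law: Kᵢ = Pᵢˢᵃᵗ/P = Pᵢˢᵃᵗ/129.0.
  K_1 = 291.3/129.0 = 2.25814, K_2 = 65.3/129.0 = 0.50620, K_3 = 58.1/129.0 = 0.45039
Newton–Raphson from V/F = 0.38:
  V/F = 0.380: g = 0.0569, g' = -0.550 → V/F = 0.483
  V/F = 0.483: g = 0.0013, g' = -0.529 → V/F = 0.486
Converged at V/F = 0.486.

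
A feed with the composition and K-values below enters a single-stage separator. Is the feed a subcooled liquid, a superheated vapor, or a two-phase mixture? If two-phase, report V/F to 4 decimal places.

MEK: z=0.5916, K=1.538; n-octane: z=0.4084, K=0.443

ΣzᵢKᵢ = 1.0908; Σzᵢ/Kᵢ = 1.3066.
Both exceed 1, so a two-phase solution exists.
Material balance + equilibrium reduce to Σ zᵢ(Kᵢ−1)/(1+ψ(Kᵢ−1)) = 0.
Newton iteration, ψ⁰ = 0.5:
  ψ = 0.5000: g = -0.06447, g' = -0.3497 → ψ = 0.3157
  ψ = 0.3157: g = -0.00393, g' = -0.3117 → ψ = 0.3030
Converged at ψ = 0.3030.

two-phase, V/F = 0.3030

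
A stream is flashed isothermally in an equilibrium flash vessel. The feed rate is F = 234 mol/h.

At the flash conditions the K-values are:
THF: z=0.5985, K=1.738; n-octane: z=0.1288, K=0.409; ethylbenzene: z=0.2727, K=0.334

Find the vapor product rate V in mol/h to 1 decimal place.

V = 90.6 mol/h

Iterate (Newton) starting at V/F = 0.5:
  V/F = 0.5000: g = -0.05770, g' = -0.5365 → V/F = 0.3924
  V/F = 0.3924: g = -0.00249, g' = -0.4940 → V/F = 0.3874
Converged at V/F = 0.3874.
Then V = V/F·F = 0.3874·234 = 90.6 mol/h and L = F − V = 143.4 mol/h.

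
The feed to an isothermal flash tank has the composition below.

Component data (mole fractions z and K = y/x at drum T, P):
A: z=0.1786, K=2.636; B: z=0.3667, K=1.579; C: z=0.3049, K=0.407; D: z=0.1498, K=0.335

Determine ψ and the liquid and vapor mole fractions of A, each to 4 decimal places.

Material balance + equilibrium reduce to Σ zᵢ(Kᵢ−1)/(1+ψ(Kᵢ−1)) = 0.
g(0) = ΣzᵢKᵢ − 1 = 0.2241 and g(1) = 1 − Σzᵢ/Kᵢ = -0.4963, so a root lies in (0, 1).
Iterate (Newton) starting at ψ = 0.5:
  ψ = 0.5000: g = -0.08087, g' = -0.5839 → ψ = 0.3615
  ψ = 0.3615: g = -0.00210, g' = -0.5613 → ψ = 0.3577
Converged at ψ = 0.3577.
Compositions from xᵢ = zᵢ/(1+ψ(Kᵢ−1)), yᵢ = Kᵢxᵢ:
  A: x = 0.1127, y = 0.2970
  B: x = 0.3038, y = 0.4797
  C: x = 0.3870, y = 0.1575
  D: x = 0.1966, y = 0.0658

ψ = 0.3577, x_A = 0.1127, y_A = 0.2970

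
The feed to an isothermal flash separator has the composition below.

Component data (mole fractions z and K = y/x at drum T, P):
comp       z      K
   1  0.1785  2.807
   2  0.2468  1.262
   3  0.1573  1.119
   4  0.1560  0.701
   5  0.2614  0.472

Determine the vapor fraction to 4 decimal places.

Newton–Raphson from ψ = 0.5:
  ψ = 0.5000: g = 0.00192, g' = -0.3299 → ψ = 0.5058
Converged at ψ = 0.5058.

ψ = 0.5058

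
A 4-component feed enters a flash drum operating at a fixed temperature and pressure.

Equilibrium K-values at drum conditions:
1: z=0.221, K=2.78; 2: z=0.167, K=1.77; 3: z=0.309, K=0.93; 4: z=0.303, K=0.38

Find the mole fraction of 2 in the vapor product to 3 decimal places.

y_2 = 0.212

Newton–Raphson from ψ = 0.42:
  ψ = 0.420: g = 0.0460, g' = -0.500 → ψ = 0.512
  ψ = 0.512: g = 0.0004, g' = -0.494 → ψ = 0.513
Converged at ψ = 0.513.
Compositions from xᵢ = zᵢ/(1+ψ(Kᵢ−1)), yᵢ = Kᵢxᵢ:
  1: x = 0.116, y = 0.321
  2: x = 0.120, y = 0.212
  3: x = 0.321, y = 0.298
  4: x = 0.444, y = 0.169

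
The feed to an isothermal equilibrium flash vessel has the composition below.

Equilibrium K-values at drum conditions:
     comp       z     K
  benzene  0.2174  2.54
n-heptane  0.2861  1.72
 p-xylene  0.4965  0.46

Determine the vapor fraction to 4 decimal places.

ψ = 0.4484

Let ψ = V/F and solve Σ zᵢ(Kᵢ−1)/(1+ψ(Kᵢ−1)) = 0.
Feasibility: ΣzᵢKᵢ = 1.2727, Σzᵢ/Kᵢ = 1.3313 — both > 1, two phases present.
Newton iteration, ψ⁰ = 0.5:
  ψ = 0.5000: g = -0.02666, g' = -0.5164 → ψ = 0.4484
Converged at ψ = 0.4484.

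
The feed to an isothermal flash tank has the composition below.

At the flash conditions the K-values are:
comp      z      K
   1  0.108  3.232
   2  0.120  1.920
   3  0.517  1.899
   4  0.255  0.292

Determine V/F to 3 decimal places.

Material balance + equilibrium reduce to Σ zᵢ(Kᵢ−1)/(1+V/F(Kᵢ−1)) = 0.
Check two-phase: ΣzᵢKᵢ = 1.636 > 1 and Σzᵢ/Kᵢ = 1.241 > 1, so g(0) = 0.636 > 0 and g(1) = -0.241 < 0.
Iterate (Newton) starting at V/F = 0.5:
  V/F = 0.500: g = 0.2307, g' = -0.673 → V/F = 0.843
  V/F = 0.843: g = -0.0374, g' = -1.018 → V/F = 0.806
  V/F = 0.806: g = -0.0016, g' = -0.936 → V/F = 0.804
Converged at V/F = 0.804.

V/F = 0.804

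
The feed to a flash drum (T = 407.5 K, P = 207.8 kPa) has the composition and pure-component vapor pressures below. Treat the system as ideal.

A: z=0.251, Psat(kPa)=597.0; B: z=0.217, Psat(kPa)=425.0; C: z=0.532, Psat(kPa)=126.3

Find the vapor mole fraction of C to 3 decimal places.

y_C = 0.477

Raoult's law: Kᵢ = Pᵢˢᵃᵗ/P = Pᵢˢᵃᵗ/207.8.
  K_A = 597.0/207.8 = 2.87295, K_B = 425.0/207.8 = 2.04524, K_C = 126.3/207.8 = 0.60780
Material balance + equilibrium reduce to Σ zᵢ(Kᵢ−1)/(1+V/F(Kᵢ−1)) = 0.
g(0) = ΣzᵢKᵢ − 1 = 0.488 and g(1) = 1 − Σzᵢ/Kᵢ = -0.069, so a root lies in (0, 1).
Iterate (Newton) starting at V/F = 0.55:
  V/F = 0.550: g = 0.1095, g' = -0.442 → V/F = 0.798
  V/F = 0.798: g = 0.0085, g' = -0.385 → V/F = 0.820
Converged at V/F = 0.820.
Compositions from xᵢ = zᵢ/(1+V/F(Kᵢ−1)), yᵢ = Kᵢxᵢ:
  A: x = 0.099, y = 0.284
  B: x = 0.117, y = 0.239
  C: x = 0.784, y = 0.477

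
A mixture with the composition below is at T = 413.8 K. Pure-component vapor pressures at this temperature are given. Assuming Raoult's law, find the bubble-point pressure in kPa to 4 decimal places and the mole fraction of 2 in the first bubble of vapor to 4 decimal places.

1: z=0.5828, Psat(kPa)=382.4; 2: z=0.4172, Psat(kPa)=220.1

Pbub = 314.6884 kPa, y_2 = 0.2918

At the bubble point ψ → 0, so ΣzᵢKᵢ = 1 with Kᵢ = Pᵢˢᵃᵗ/P ⇒ P = ΣzᵢPᵢˢᵃᵗ.
P = 0.5828·382.4 + 0.4172·220.1 = 314.6884 kPa
yᵢ = zᵢPᵢˢᵃᵗ/P ⇒ y_2 = 0.4172·220.1/314.6884 = 0.2918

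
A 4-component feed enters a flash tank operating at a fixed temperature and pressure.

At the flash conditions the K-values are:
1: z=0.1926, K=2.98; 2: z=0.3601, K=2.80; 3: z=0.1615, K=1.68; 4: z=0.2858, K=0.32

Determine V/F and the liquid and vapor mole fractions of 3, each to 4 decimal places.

V/F = 0.8569, x_3 = 0.1020, y_3 = 0.1714

Newton–Raphson from V/F = 0.5:
  V/F = 0.5000: g = 0.32027, g' = -0.8588 → V/F = 0.8729
  V/F = 0.8729: g = -0.01742, g' = -1.1074 → V/F = 0.8572
  V/F = 0.8572: g = -0.00027, g' = -1.0736 → V/F = 0.8569
Converged at V/F = 0.8569.
Compositions from xᵢ = zᵢ/(1+V/F(Kᵢ−1)), yᵢ = Kᵢxᵢ:
  1: x = 0.0714, y = 0.2128
  2: x = 0.1416, y = 0.3966
  3: x = 0.1020, y = 0.1714
  4: x = 0.6849, y = 0.2192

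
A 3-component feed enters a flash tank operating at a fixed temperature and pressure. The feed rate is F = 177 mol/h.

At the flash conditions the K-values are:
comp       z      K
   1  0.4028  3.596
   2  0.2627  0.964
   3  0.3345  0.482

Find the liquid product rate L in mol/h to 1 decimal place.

L = 24.4 mol/h

Material balance + equilibrium reduce to Σ zᵢ(Kᵢ−1)/(1+V/F(Kᵢ−1)) = 0.
Feasibility: ΣzᵢKᵢ = 1.8629, Σzᵢ/Kᵢ = 1.0785 — both > 1, two phases present.
Iterate (Newton) starting at V/F = 0.5:
  V/F = 0.5000: g = 0.21157, g' = -0.6779 → V/F = 0.8121
  V/F = 0.8121: g = 0.02758, g' = -0.5488 → V/F = 0.8624
  V/F = 0.8624: g = -0.00006, g' = -0.5523 → V/F = 0.8623
Converged at V/F = 0.8623.
Then V = V/F·F = 0.8623·177 = 152.6 mol/h and L = F − V = 24.4 mol/h.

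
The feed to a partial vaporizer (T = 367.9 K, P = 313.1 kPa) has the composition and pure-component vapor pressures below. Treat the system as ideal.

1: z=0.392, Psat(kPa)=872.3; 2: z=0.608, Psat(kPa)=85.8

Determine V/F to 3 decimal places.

Raoult's law: Kᵢ = Pᵢˢᵃᵗ/P = Pᵢˢᵃᵗ/313.1.
  K_1 = 872.3/313.1 = 2.78601, K_2 = 85.8/313.1 = 0.27403
Binary case is linear: z₁(K₁−1)(1+V/F(K₂−1)) + z₂(K₂−1)(1+V/F(K₁−1)) = 0
⇒ V/F = [z₁(K₁−1)+z₂(K₂−1)] / [−(K₁−1)(K₂−1)] = 0.2587/1.2966 = 0.200

V/F = 0.200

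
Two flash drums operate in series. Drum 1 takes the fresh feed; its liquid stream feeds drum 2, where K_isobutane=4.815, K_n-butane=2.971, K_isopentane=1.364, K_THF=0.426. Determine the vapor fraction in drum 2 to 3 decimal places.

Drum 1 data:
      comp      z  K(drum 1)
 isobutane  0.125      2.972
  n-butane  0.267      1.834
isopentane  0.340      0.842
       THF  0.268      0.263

Drum 1:
Newton–Raphson from ψ₁ = 0.51:
  ψ₁ = 0.510: g = -0.0958, g' = -0.596 → ψ₁ = 0.349
  ψ₁ = 0.349: g = -0.0045, g' = -0.555 → ψ₁ = 0.341
Converged at ψ₁ = 0.341.
Drum-1 compositions:
  isobutane: x = 0.075, y = 0.222
  n-butane: x = 0.208, y = 0.381
  isopentane: x = 0.359, y = 0.303
  THF: x = 0.358, y = 0.094
Drum-2 feed = drum-1 liquid: z₂ = (0.0747, 0.2078, 0.3594, 0.3581).
Drum 2:
Newton iteration, ψ₂⁰ = 0.4:
  ψ₂ = 0.400: g = 0.1893, g' = -0.658 → ψ₂ = 0.688
  ψ₂ = 0.688: g = 0.0176, g' = -0.581 → ψ₂ = 0.718
Converged at ψ₂ = 0.718.
  isobutane: x = 0.020, y = 0.096
  n-butane: x = 0.086, y = 0.256
  isopentane: x = 0.285, y = 0.389
  THF: x = 0.609, y = 0.259

V/F (drum 2) = 0.718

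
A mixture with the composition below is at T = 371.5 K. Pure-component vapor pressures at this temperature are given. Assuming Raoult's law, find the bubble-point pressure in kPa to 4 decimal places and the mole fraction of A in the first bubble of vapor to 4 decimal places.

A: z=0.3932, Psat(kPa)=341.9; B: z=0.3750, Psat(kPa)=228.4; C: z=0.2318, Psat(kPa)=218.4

At the bubble point ψ → 0, so ΣzᵢKᵢ = 1 with Kᵢ = Pᵢˢᵃᵗ/P ⇒ P = ΣzᵢPᵢˢᵃᵗ.
P = 0.3932·341.9 + 0.3750·228.4 + 0.2318·218.4 = 270.7102 kPa
yᵢ = zᵢPᵢˢᵃᵗ/P ⇒ y_A = 0.3932·341.9/270.7102 = 0.4966

Pbub = 270.7102 kPa, y_A = 0.4966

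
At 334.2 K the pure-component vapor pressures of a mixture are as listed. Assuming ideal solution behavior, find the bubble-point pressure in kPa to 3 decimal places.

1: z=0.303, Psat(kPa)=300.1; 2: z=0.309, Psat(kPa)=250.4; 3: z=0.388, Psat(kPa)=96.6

At the bubble point ψ → 0, so ΣzᵢKᵢ = 1 with Kᵢ = Pᵢˢᵃᵗ/P ⇒ P = ΣzᵢPᵢˢᵃᵗ.
P = 0.303·300.1 + 0.309·250.4 + 0.388·96.6 = 205.785 kPa

Pbub = 205.785 kPa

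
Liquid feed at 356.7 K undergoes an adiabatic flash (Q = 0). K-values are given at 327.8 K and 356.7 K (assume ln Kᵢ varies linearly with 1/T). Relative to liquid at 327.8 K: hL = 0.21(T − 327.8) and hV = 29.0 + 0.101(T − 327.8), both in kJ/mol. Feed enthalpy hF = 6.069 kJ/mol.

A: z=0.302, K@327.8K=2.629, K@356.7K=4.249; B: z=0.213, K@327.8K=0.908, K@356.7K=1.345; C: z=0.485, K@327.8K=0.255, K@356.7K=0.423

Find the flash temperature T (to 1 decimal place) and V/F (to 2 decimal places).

Adiabatic flash: solve Rachford–Rice at each trial T, then check hF = ψ·hV(T) + (1−ψ)·hL(T).
  T = 327.8 K: K = (2.629, 0.908, 0.255), RR gives ψ = 0.114, H_out = 3.314 kJ/mol
  T = 356.7 K: K = (4.249, 1.345, 0.423), RR gives ψ = 0.555, H_out = 20.417 kJ/mol
  T = 342.2 K: K = (3.373, 1.114, 0.332), RR gives ψ = 0.341, H_out = 12.366 kJ/mol
  T = 335.0 K: K = (2.986, 1.008, 0.292), RR gives ψ = 0.233, H_out = 8.093 kJ/mol
  T = 331.4 K: K = (2.804, 0.957, 0.273), RR gives ψ = 0.176, H_out = 5.787 kJ/mol
  T = 333.2 K: K = (2.894, 0.982, 0.282), RR gives ψ = 0.205, H_out = 6.958 kJ/mol
Linear interpolation between T = 331.4 (H_out = 5.787) and T = 333.2 (H_out = 6.958) on hF = 6.069 gives T ≈ 331.8 K, at which ψ = 0.18.

T = 331.8 K, V/F = 0.18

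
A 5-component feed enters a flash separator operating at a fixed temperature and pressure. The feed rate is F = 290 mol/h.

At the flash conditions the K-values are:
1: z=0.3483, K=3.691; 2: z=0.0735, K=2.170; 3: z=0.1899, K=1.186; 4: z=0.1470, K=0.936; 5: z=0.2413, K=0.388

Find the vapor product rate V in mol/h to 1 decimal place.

Material balance + equilibrium reduce to Σ zᵢ(Kᵢ−1)/(1+β(Kᵢ−1)) = 0.
g(0) = ΣzᵢKᵢ − 1 = 0.9015 and g(1) = 1 − Σzᵢ/Kᵢ = -0.0673, so a root lies in (0, 1).
Newton–Raphson from β = 0.54:
  β = 0.5400: g = 0.23655, g' = -0.6646 → β = 0.8959
  β = 0.8959: g = 0.01012, g' = -0.6893 → β = 0.9106
  β = 0.9106: g = -0.00009, g' = -0.7021 → β = 0.9105
Converged at β = 0.9105.
Then V = β·F = 0.9105·290 = 264.0 mol/h and L = F − V = 26.0 mol/h.

V = 264.0 mol/h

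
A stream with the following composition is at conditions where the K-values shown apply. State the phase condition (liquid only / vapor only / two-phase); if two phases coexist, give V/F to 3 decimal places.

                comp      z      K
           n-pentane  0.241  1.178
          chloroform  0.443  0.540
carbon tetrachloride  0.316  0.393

liquid only

ΣzᵢKᵢ = 0.647; Σzᵢ/Kᵢ = 1.829.
Since ΣzᵢKᵢ < 1 the mixture is below its bubble point — single liquid phase.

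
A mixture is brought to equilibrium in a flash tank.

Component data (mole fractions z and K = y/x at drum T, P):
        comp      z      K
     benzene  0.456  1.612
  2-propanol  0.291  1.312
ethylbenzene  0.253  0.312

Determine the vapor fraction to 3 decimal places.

Material balance + equilibrium reduce to Σ zᵢ(Kᵢ−1)/(1+ψ(Kᵢ−1)) = 0.
Feasibility: ΣzᵢKᵢ = 1.196, Σzᵢ/Kᵢ = 1.316 — both > 1, two phases present.
Iterate (Newton) starting at ψ = 0.58:
  ψ = 0.580: g = -0.0068, g' = -0.445 → ψ = 0.565
Converged at ψ = 0.565.

ψ = 0.565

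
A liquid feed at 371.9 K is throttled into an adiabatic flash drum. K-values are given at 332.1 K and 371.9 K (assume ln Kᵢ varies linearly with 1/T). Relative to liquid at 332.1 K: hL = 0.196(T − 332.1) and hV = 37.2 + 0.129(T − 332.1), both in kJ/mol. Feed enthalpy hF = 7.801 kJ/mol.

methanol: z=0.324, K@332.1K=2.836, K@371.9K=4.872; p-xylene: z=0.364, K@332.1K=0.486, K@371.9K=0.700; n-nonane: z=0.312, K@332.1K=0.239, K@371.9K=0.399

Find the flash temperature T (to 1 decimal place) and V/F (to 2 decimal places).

T = 336.0 K, V/F = 0.19

Adiabatic flash: solve Rachford–Rice at each trial T, then check hF = ψ·hV(T) + (1−ψ)·hL(T).
  T = 332.1 K: K = (2.836, 0.486, 0.239), RR gives ψ = 0.146, H_out = 5.421 kJ/mol
  T = 371.9 K: K = (4.872, 0.700, 0.399), RR gives ψ = 0.537, H_out = 26.361 kJ/mol
  T = 352.0 K: K = (3.774, 0.589, 0.313), RR gives ψ = 0.349, H_out = 16.433 kJ/mol
  T = 342.1 K: K = (3.288, 0.537, 0.275), RR gives ψ = 0.254, H_out = 11.256 kJ/mol
  T = 337.1 K: K = (3.057, 0.511, 0.257), RR gives ψ = 0.202, H_out = 8.444 kJ/mol
  T = 334.6 K: K = (2.945, 0.499, 0.248), RR gives ψ = 0.175, H_out = 6.963 kJ/mol
  T = 335.9 K: K = (3.003, 0.505, 0.252), RR gives ψ = 0.189, H_out = 7.740 kJ/mol
Linear interpolation between T = 335.9 (H_out = 7.740) and T = 337.1 (H_out = 8.444) on hF = 7.801 gives T ≈ 336.0 K, at which ψ = 0.19.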